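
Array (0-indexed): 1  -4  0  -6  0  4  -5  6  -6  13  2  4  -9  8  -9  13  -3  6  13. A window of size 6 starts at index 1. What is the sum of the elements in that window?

-11

Elements at indices 1..6: -4, 0, -6, 0, 4, -5
sum(-4, 0, -6, 0, 4, -5) = -11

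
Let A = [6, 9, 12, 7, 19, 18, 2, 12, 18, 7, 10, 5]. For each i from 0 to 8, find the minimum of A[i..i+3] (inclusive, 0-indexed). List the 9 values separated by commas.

6 9 12 7 → min 6
9 12 7 19 → min 7
12 7 19 18 → min 7
7 19 18 2 → min 2
19 18 2 12 → min 2
18 2 12 18 → min 2
2 12 18 7 → min 2
12 18 7 10 → min 7
18 7 10 5 → min 5

6, 7, 7, 2, 2, 2, 2, 7, 5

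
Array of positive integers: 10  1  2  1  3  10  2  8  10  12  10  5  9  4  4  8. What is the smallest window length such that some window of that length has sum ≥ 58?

7

Extend right; whenever the sum reaches 58, record the length and shrink from the left:
add 10: running sum 10 < 58
add 1: running sum 11 < 58
add 2: running sum 13 < 58
add 1: running sum 14 < 58
add 3: running sum 17 < 58
add 10: running sum 27 < 58
add 2: running sum 29 < 58
add 8: running sum 37 < 58
add 10: running sum 47 < 58
add 12: shortest ending here [10, 1, 2, 1, 3, 10, 2, 8, 10, 12] sum 59, len 10
add 10: shortest ending here [2, 1, 3, 10, 2, 8, 10, 12, 10] sum 58, len 9
add 5: shortest ending here [3, 10, 2, 8, 10, 12, 10, 5] sum 60, len 8
add 9: shortest ending here [10, 2, 8, 10, 12, 10, 5, 9] sum 66, len 8
add 4: shortest ending here [8, 10, 12, 10, 5, 9, 4] sum 58, len 7
add 4: shortest ending here [8, 10, 12, 10, 5, 9, 4, 4] sum 62, len 8
add 8: shortest ending here [10, 12, 10, 5, 9, 4, 4, 8] sum 62, len 8
Shortest qualifying length: 7.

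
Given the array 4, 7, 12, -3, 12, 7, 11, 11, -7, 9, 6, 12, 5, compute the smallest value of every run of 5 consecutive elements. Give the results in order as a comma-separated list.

-3, -3, -3, -3, -7, -7, -7, -7, -7

4 7 12 -3 12 → min -3
7 12 -3 12 7 → min -3
12 -3 12 7 11 → min -3
-3 12 7 11 11 → min -3
12 7 11 11 -7 → min -7
7 11 11 -7 9 → min -7
11 11 -7 9 6 → min -7
11 -7 9 6 12 → min -7
-7 9 6 12 5 → min -7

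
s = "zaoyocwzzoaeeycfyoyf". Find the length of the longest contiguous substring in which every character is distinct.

[z] len 1
[z, a] len 2
[z, a, o] len 3
[z, a, o, y] len 4
[y, o] len 2
[y, o, c] len 3
[y, o, c, w] len 4
[y, o, c, w, z] len 5
[z] len 1
[z, o] len 2
[z, o, a] len 3
[z, o, a, e] len 4
[e] len 1
[e, y] len 2
[e, y, c] len 3
[e, y, c, f] len 4
[c, f, y] len 3
[c, f, y, o] len 4
[o, y] len 2
[o, y, f] len 3
Longest all-distinct length: 5.

5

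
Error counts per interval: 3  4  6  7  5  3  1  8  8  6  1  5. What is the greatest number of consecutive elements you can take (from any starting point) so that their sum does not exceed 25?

5

[3] sum 3 len 1
[3, 4] sum 7 len 2
[3, 4, 6] sum 13 len 3
[3, 4, 6, 7] sum 20 len 4
[3, 4, 6, 7, 5] sum 25 len 5
[4, 6, 7, 5, 3] sum 25 len 5
[6, 7, 5, 3, 1] sum 22 len 5
[7, 5, 3, 1, 8] sum 24 len 5
[5, 3, 1, 8, 8] sum 25 len 5
[1, 8, 8, 6] sum 23 len 4
[1, 8, 8, 6, 1] sum 24 len 5
[8, 6, 1, 5] sum 20 len 4
Longest length seen: 5.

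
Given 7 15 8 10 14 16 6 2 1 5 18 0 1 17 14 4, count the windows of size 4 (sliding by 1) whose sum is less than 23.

7 15 8 10 → sum 40
15 8 10 14 → sum 47
8 10 14 16 → sum 48
10 14 16 6 → sum 46
14 16 6 2 → sum 38
16 6 2 1 → sum 25
6 2 1 5 → sum 14  < 23 ✓
2 1 5 18 → sum 26
1 5 18 0 → sum 24
5 18 0 1 → sum 24
18 0 1 17 → sum 36
0 1 17 14 → sum 32
1 17 14 4 → sum 36
1 window satisfy the condition.

1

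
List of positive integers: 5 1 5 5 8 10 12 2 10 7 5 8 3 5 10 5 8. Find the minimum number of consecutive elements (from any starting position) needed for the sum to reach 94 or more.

add 5: running sum 5 < 94
add 1: running sum 6 < 94
add 5: running sum 11 < 94
add 5: running sum 16 < 94
add 8: running sum 24 < 94
add 10: running sum 34 < 94
add 12: running sum 46 < 94
add 2: running sum 48 < 94
add 10: running sum 58 < 94
add 7: running sum 65 < 94
add 5: running sum 70 < 94
add 8: running sum 78 < 94
add 3: running sum 81 < 94
add 5: running sum 86 < 94
end 14: [5, 1, 5, 5, 8, 10, 12, 2, 10, 7, 5, 8, 3, 5, 10] sum 96, len 15
end 15: [5, 5, 8, 10, 12, 2, 10, 7, 5, 8, 3, 5, 10, 5] sum 95, len 14
end 16: [5, 8, 10, 12, 2, 10, 7, 5, 8, 3, 5, 10, 5, 8] sum 98, len 14
Shortest qualifying length: 14.

14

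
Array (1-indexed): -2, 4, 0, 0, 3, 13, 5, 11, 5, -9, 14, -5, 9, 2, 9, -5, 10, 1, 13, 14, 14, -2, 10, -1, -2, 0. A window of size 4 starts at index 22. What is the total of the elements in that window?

5

Elements at indices 22..25: -2, 10, -1, -2
sum(-2, 10, -1, -2) = 5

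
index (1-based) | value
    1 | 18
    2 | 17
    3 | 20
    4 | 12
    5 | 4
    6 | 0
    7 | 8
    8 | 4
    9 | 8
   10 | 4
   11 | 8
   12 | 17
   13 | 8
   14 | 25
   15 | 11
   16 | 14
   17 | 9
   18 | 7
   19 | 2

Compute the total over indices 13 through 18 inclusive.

Elements at indices 13..18: 8, 25, 11, 14, 9, 7
sum(8, 25, 11, 14, 9, 7) = 74

74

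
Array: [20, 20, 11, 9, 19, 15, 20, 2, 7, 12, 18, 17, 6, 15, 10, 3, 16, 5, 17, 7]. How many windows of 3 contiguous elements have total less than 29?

3

20 20 11 → sum 51
20 11 9 → sum 40
11 9 19 → sum 39
9 19 15 → sum 43
19 15 20 → sum 54
15 20 2 → sum 37
20 2 7 → sum 29
2 7 12 → sum 21  < 29 ✓
7 12 18 → sum 37
12 18 17 → sum 47
18 17 6 → sum 41
17 6 15 → sum 38
6 15 10 → sum 31
15 10 3 → sum 28  < 29 ✓
10 3 16 → sum 29
3 16 5 → sum 24  < 29 ✓
16 5 17 → sum 38
5 17 7 → sum 29
3 windows satisfy the condition.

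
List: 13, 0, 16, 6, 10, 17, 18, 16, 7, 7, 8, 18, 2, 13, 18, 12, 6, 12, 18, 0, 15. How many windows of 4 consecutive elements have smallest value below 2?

[13, 0, 16, 6] → min 0  < 2 ✓
[0, 16, 6, 10] → min 0  < 2 ✓
[16, 6, 10, 17] → min 6
[6, 10, 17, 18] → min 6
[10, 17, 18, 16] → min 10
[17, 18, 16, 7] → min 7
[18, 16, 7, 7] → min 7
[16, 7, 7, 8] → min 7
[7, 7, 8, 18] → min 7
[7, 8, 18, 2] → min 2
[8, 18, 2, 13] → min 2
[18, 2, 13, 18] → min 2
[2, 13, 18, 12] → min 2
[13, 18, 12, 6] → min 6
[18, 12, 6, 12] → min 6
[12, 6, 12, 18] → min 6
[6, 12, 18, 0] → min 0  < 2 ✓
[12, 18, 0, 15] → min 0  < 2 ✓
4 windows satisfy the condition.

4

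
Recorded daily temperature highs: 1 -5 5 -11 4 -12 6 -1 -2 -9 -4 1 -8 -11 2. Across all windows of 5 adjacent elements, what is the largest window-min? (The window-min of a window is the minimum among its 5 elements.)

1 -5 5 -11 4 → min -11
-5 5 -11 4 -12 → min -12
5 -11 4 -12 6 → min -12
-11 4 -12 6 -1 → min -12
4 -12 6 -1 -2 → min -12
-12 6 -1 -2 -9 → min -12
6 -1 -2 -9 -4 → min -9
-1 -2 -9 -4 1 → min -9
-2 -9 -4 1 -8 → min -9
-9 -4 1 -8 -11 → min -11
-4 1 -8 -11 2 → min -11
Largest of these is -9.

-9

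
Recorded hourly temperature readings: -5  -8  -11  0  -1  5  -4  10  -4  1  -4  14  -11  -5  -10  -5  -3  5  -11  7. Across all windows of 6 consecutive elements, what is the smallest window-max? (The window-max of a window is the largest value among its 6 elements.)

(-5, -8, -11, 0, -1, 5) → max 5
(-8, -11, 0, -1, 5, -4) → max 5
(-11, 0, -1, 5, -4, 10) → max 10
(0, -1, 5, -4, 10, -4) → max 10
(-1, 5, -4, 10, -4, 1) → max 10
(5, -4, 10, -4, 1, -4) → max 10
(-4, 10, -4, 1, -4, 14) → max 14
(10, -4, 1, -4, 14, -11) → max 14
(-4, 1, -4, 14, -11, -5) → max 14
(1, -4, 14, -11, -5, -10) → max 14
(-4, 14, -11, -5, -10, -5) → max 14
(14, -11, -5, -10, -5, -3) → max 14
(-11, -5, -10, -5, -3, 5) → max 5
(-5, -10, -5, -3, 5, -11) → max 5
(-10, -5, -3, 5, -11, 7) → max 7
Smallest of these is 5.

5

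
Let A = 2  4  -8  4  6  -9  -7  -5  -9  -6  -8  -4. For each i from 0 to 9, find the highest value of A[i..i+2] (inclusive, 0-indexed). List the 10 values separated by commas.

4, 4, 6, 6, 6, -5, -5, -5, -6, -4

Sliding a size-3 window across the 12 values:
2 4 -8 → max 4
4 -8 4 → max 4
-8 4 6 → max 6
4 6 -9 → max 6
6 -9 -7 → max 6
-9 -7 -5 → max -5
-7 -5 -9 → max -5
-5 -9 -6 → max -5
-9 -6 -8 → max -6
-6 -8 -4 → max -4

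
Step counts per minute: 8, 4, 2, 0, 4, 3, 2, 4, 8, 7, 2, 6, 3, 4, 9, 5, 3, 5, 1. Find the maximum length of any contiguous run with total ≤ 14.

Extend to the right; shrink from the left whenever the sum exceeds 14:
add 8: [8] sum 8, len 1
add 4: [8, 4] sum 12, len 2
add 2: [8, 4, 2] sum 14, len 3
add 0: [8, 4, 2, 0] sum 14, len 4
add 4: [4, 2, 0, 4] sum 10, len 4
add 3: [4, 2, 0, 4, 3] sum 13, len 5
add 2: [2, 0, 4, 3, 2] sum 11, len 5
add 4: [0, 4, 3, 2, 4] sum 13, len 5
add 8: [2, 4, 8] sum 14, len 3
add 7: [7] sum 7, len 1
add 2: [7, 2] sum 9, len 2
add 6: [2, 6] sum 8, len 2
add 3: [2, 6, 3] sum 11, len 3
add 4: [6, 3, 4] sum 13, len 3
add 9: [4, 9] sum 13, len 2
add 5: [9, 5] sum 14, len 2
add 3: [5, 3] sum 8, len 2
add 5: [5, 3, 5] sum 13, len 3
add 1: [5, 3, 5, 1] sum 14, len 4
Longest length seen: 5.

5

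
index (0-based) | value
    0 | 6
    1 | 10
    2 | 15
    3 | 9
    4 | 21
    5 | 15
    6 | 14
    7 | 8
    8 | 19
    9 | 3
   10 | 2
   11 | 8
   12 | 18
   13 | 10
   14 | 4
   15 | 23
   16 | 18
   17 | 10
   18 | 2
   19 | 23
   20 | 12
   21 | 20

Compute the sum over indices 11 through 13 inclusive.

36

Elements at indices 11..13: 8, 18, 10
sum(8, 18, 10) = 36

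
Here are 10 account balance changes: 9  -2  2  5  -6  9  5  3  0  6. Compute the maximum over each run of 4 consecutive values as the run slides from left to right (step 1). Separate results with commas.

Sliding a size-4 window across the 10 values:
(9, -2, 2, 5) → max 9
(-2, 2, 5, -6) → max 5
(2, 5, -6, 9) → max 9
(5, -6, 9, 5) → max 9
(-6, 9, 5, 3) → max 9
(9, 5, 3, 0) → max 9
(5, 3, 0, 6) → max 6

9, 5, 9, 9, 9, 9, 6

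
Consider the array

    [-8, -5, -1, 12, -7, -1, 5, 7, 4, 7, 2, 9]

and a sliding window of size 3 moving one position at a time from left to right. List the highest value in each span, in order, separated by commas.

-1, 12, 12, 12, 5, 7, 7, 7, 7, 9

-8 -5 -1 → max -1
-5 -1 12 → max 12
-1 12 -7 → max 12
12 -7 -1 → max 12
-7 -1 5 → max 5
-1 5 7 → max 7
5 7 4 → max 7
7 4 7 → max 7
4 7 2 → max 7
7 2 9 → max 9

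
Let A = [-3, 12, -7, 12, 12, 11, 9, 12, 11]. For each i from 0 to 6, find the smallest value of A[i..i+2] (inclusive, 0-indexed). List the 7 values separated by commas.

-7, -7, -7, 11, 9, 9, 9

(-3, 12, -7) → min -7
(12, -7, 12) → min -7
(-7, 12, 12) → min -7
(12, 12, 11) → min 11
(12, 11, 9) → min 9
(11, 9, 12) → min 9
(9, 12, 11) → min 9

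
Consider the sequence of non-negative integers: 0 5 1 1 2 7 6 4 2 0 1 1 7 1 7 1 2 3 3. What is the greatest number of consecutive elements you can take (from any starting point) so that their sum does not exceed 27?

10

→ 0: sum 0, len 1
→ 5: sum 5, len 2
→ 1: sum 6, len 3
→ 1: sum 7, len 4
→ 2: sum 9, len 5
→ 7: sum 16, len 6
→ 6: sum 22, len 7
→ 4: sum 26, len 8
→ 2 (dropped 0, 5): sum 23, len 7
→ 0: sum 23, len 8
→ 1: sum 24, len 9
→ 1: sum 25, len 10
→ 7 (dropped 1, 1, 2, 7): sum 21, len 7
→ 1: sum 22, len 8
→ 7 (dropped 6): sum 23, len 8
→ 1: sum 24, len 9
→ 2: sum 26, len 10
→ 3 (dropped 4): sum 25, len 10
→ 3 (dropped 2): sum 26, len 10
Longest length seen: 10.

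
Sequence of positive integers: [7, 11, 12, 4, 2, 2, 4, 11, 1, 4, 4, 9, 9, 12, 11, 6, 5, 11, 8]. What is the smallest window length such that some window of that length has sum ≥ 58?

7

add 7: running sum 7 < 58
add 11: running sum 18 < 58
add 12: running sum 30 < 58
add 4: running sum 34 < 58
add 2: running sum 36 < 58
add 2: running sum 38 < 58
add 4: running sum 42 < 58
add 11: running sum 53 < 58
add 1: running sum 54 < 58
add 4: shortest ending here [7, 11, 12, 4, 2, 2, 4, 11, 1, 4] sum 58, len 10
add 4: shortest ending here [7, 11, 12, 4, 2, 2, 4, 11, 1, 4, 4] sum 62, len 11
add 9: shortest ending here [11, 12, 4, 2, 2, 4, 11, 1, 4, 4, 9] sum 64, len 11
add 9: shortest ending here [12, 4, 2, 2, 4, 11, 1, 4, 4, 9, 9] sum 62, len 11
add 12: shortest ending here [2, 2, 4, 11, 1, 4, 4, 9, 9, 12] sum 58, len 10
add 11: shortest ending here [11, 1, 4, 4, 9, 9, 12, 11] sum 61, len 8
add 6: shortest ending here [11, 1, 4, 4, 9, 9, 12, 11, 6] sum 67, len 9
add 5: shortest ending here [4, 4, 9, 9, 12, 11, 6, 5] sum 60, len 8
add 11: shortest ending here [9, 9, 12, 11, 6, 5, 11] sum 63, len 7
add 8: shortest ending here [9, 12, 11, 6, 5, 11, 8] sum 62, len 7
Shortest qualifying length: 7.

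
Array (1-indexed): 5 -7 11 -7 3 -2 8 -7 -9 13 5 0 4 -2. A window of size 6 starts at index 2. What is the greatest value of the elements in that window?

Elements at indices 2..7: -7, 11, -7, 3, -2, 8
max(-7, 11, -7, 3, -2, 8) = 11

11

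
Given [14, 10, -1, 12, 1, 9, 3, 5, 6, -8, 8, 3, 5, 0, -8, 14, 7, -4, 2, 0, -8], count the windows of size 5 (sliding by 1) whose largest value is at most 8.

6

14 10 -1 12 1 → max 14
10 -1 12 1 9 → max 12
-1 12 1 9 3 → max 12
12 1 9 3 5 → max 12
1 9 3 5 6 → max 9
9 3 5 6 -8 → max 9
3 5 6 -8 8 → max 8  ≤ 8 ✓
5 6 -8 8 3 → max 8  ≤ 8 ✓
6 -8 8 3 5 → max 8  ≤ 8 ✓
-8 8 3 5 0 → max 8  ≤ 8 ✓
8 3 5 0 -8 → max 8  ≤ 8 ✓
3 5 0 -8 14 → max 14
5 0 -8 14 7 → max 14
0 -8 14 7 -4 → max 14
-8 14 7 -4 2 → max 14
14 7 -4 2 0 → max 14
7 -4 2 0 -8 → max 7  ≤ 8 ✓
6 windows satisfy the condition.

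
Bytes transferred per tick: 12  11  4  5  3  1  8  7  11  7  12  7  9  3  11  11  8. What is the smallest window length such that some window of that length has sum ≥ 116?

16

add 12: running sum 12 < 116
add 11: running sum 23 < 116
add 4: running sum 27 < 116
add 5: running sum 32 < 116
add 3: running sum 35 < 116
add 1: running sum 36 < 116
add 8: running sum 44 < 116
add 7: running sum 51 < 116
add 11: running sum 62 < 116
add 7: running sum 69 < 116
add 12: running sum 81 < 116
add 7: running sum 88 < 116
add 9: running sum 97 < 116
add 3: running sum 100 < 116
add 11: running sum 111 < 116
add 11: shortest ending here [12, 11, 4, 5, 3, 1, 8, 7, 11, 7, 12, 7, 9, 3, 11, 11] sum 122, len 16
add 8: shortest ending here [11, 4, 5, 3, 1, 8, 7, 11, 7, 12, 7, 9, 3, 11, 11, 8] sum 118, len 16
Shortest qualifying length: 16.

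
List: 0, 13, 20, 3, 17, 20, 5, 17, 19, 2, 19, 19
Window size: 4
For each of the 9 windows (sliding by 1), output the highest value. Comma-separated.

20, 20, 20, 20, 20, 20, 19, 19, 19

[0, 13, 20, 3] → max 20
[13, 20, 3, 17] → max 20
[20, 3, 17, 20] → max 20
[3, 17, 20, 5] → max 20
[17, 20, 5, 17] → max 20
[20, 5, 17, 19] → max 20
[5, 17, 19, 2] → max 19
[17, 19, 2, 19] → max 19
[19, 2, 19, 19] → max 19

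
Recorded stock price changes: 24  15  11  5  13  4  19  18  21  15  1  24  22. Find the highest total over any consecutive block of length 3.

58

Each size-3 window and its sum:
24 15 11 → sum 50
15 11 5 → sum 31
11 5 13 → sum 29
5 13 4 → sum 22
13 4 19 → sum 36
4 19 18 → sum 41
19 18 21 → sum 58
18 21 15 → sum 54
21 15 1 → sum 37
15 1 24 → sum 40
1 24 22 → sum 47
Highest of these is 58.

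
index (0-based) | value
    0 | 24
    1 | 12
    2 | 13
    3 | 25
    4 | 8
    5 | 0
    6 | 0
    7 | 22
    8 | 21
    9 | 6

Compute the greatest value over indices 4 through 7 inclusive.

Elements at indices 4..7: 8, 0, 0, 22
max(8, 0, 0, 22) = 22

22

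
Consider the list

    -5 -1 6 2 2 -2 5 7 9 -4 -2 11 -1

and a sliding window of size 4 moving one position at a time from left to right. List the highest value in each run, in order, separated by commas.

(-5, -1, 6, 2) → max 6
(-1, 6, 2, 2) → max 6
(6, 2, 2, -2) → max 6
(2, 2, -2, 5) → max 5
(2, -2, 5, 7) → max 7
(-2, 5, 7, 9) → max 9
(5, 7, 9, -4) → max 9
(7, 9, -4, -2) → max 9
(9, -4, -2, 11) → max 11
(-4, -2, 11, -1) → max 11

6, 6, 6, 5, 7, 9, 9, 9, 11, 11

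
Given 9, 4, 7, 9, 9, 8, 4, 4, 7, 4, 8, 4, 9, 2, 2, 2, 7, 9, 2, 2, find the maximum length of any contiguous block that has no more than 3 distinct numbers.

8

[9] 1 distinct, len 1
[9, 4] 2 distinct, len 2
[9, 4, 7] 3 distinct, len 3
[9, 4, 7, 9] 3 distinct, len 4
[9, 4, 7, 9, 9] 3 distinct, len 5
[7, 9, 9, 8] 3 distinct, len 4
[9, 9, 8, 4] 3 distinct, len 4
[9, 9, 8, 4, 4] 3 distinct, len 5
[8, 4, 4, 7] 3 distinct, len 4
[8, 4, 4, 7, 4] 3 distinct, len 5
[8, 4, 4, 7, 4, 8] 3 distinct, len 6
[8, 4, 4, 7, 4, 8, 4] 3 distinct, len 7
[4, 8, 4, 9] 3 distinct, len 4
[4, 9, 2] 3 distinct, len 3
[4, 9, 2, 2] 3 distinct, len 4
[4, 9, 2, 2, 2] 3 distinct, len 5
[9, 2, 2, 2, 7] 3 distinct, len 5
[9, 2, 2, 2, 7, 9] 3 distinct, len 6
[9, 2, 2, 2, 7, 9, 2] 3 distinct, len 7
[9, 2, 2, 2, 7, 9, 2, 2] 3 distinct, len 8
Longest length with ≤3 distinct: 8.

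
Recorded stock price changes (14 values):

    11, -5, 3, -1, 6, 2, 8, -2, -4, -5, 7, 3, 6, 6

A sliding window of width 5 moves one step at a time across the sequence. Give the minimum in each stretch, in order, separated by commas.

11 -5 3 -1 6 → min -5
-5 3 -1 6 2 → min -5
3 -1 6 2 8 → min -1
-1 6 2 8 -2 → min -2
6 2 8 -2 -4 → min -4
2 8 -2 -4 -5 → min -5
8 -2 -4 -5 7 → min -5
-2 -4 -5 7 3 → min -5
-4 -5 7 3 6 → min -5
-5 7 3 6 6 → min -5

-5, -5, -1, -2, -4, -5, -5, -5, -5, -5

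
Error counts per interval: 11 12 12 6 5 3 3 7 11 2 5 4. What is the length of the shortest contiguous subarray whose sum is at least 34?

add 11: running sum 11 < 34
add 12: running sum 23 < 34
add 12: shortest ending here [11, 12, 12] sum 35, len 3
add 6: shortest ending here [11, 12, 12, 6] sum 41, len 4
add 5: shortest ending here [12, 12, 6, 5] sum 35, len 4
add 3: shortest ending here [12, 12, 6, 5, 3] sum 38, len 5
add 3: shortest ending here [12, 12, 6, 5, 3, 3] sum 41, len 6
add 7: shortest ending here [12, 6, 5, 3, 3, 7] sum 36, len 6
add 11: shortest ending here [6, 5, 3, 3, 7, 11] sum 35, len 6
add 2: shortest ending here [6, 5, 3, 3, 7, 11, 2] sum 37, len 7
add 5: shortest ending here [5, 3, 3, 7, 11, 2, 5] sum 36, len 7
add 4: shortest ending here [3, 3, 7, 11, 2, 5, 4] sum 35, len 7
Shortest qualifying length: 3.

3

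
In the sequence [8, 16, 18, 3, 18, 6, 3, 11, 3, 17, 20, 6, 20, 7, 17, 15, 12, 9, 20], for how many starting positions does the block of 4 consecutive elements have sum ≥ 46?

[8, 16, 18, 3] → sum 45
[16, 18, 3, 18] → sum 55  ≥ 46 ✓
[18, 3, 18, 6] → sum 45
[3, 18, 6, 3] → sum 30
[18, 6, 3, 11] → sum 38
[6, 3, 11, 3] → sum 23
[3, 11, 3, 17] → sum 34
[11, 3, 17, 20] → sum 51  ≥ 46 ✓
[3, 17, 20, 6] → sum 46  ≥ 46 ✓
[17, 20, 6, 20] → sum 63  ≥ 46 ✓
[20, 6, 20, 7] → sum 53  ≥ 46 ✓
[6, 20, 7, 17] → sum 50  ≥ 46 ✓
[20, 7, 17, 15] → sum 59  ≥ 46 ✓
[7, 17, 15, 12] → sum 51  ≥ 46 ✓
[17, 15, 12, 9] → sum 53  ≥ 46 ✓
[15, 12, 9, 20] → sum 56  ≥ 46 ✓
10 windows satisfy the condition.

10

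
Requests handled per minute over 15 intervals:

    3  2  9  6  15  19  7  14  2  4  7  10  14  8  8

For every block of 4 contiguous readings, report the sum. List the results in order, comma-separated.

20, 32, 49, 47, 55, 42, 27, 27, 23, 35, 39, 40

3 2 9 6 → sum 20
2 9 6 15 → sum 32
9 6 15 19 → sum 49
6 15 19 7 → sum 47
15 19 7 14 → sum 55
19 7 14 2 → sum 42
7 14 2 4 → sum 27
14 2 4 7 → sum 27
2 4 7 10 → sum 23
4 7 10 14 → sum 35
7 10 14 8 → sum 39
10 14 8 8 → sum 40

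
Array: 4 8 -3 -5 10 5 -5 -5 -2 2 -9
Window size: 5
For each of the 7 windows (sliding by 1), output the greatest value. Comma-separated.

10, 10, 10, 10, 10, 5, 2

[4, 8, -3, -5, 10] → max 10
[8, -3, -5, 10, 5] → max 10
[-3, -5, 10, 5, -5] → max 10
[-5, 10, 5, -5, -5] → max 10
[10, 5, -5, -5, -2] → max 10
[5, -5, -5, -2, 2] → max 5
[-5, -5, -2, 2, -9] → max 2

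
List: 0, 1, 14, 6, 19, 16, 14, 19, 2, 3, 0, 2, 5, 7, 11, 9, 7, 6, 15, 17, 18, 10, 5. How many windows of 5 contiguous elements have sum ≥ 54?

9

[0, 1, 14, 6, 19] → sum 40
[1, 14, 6, 19, 16] → sum 56  ≥ 54 ✓
[14, 6, 19, 16, 14] → sum 69  ≥ 54 ✓
[6, 19, 16, 14, 19] → sum 74  ≥ 54 ✓
[19, 16, 14, 19, 2] → sum 70  ≥ 54 ✓
[16, 14, 19, 2, 3] → sum 54  ≥ 54 ✓
[14, 19, 2, 3, 0] → sum 38
[19, 2, 3, 0, 2] → sum 26
[2, 3, 0, 2, 5] → sum 12
[3, 0, 2, 5, 7] → sum 17
[0, 2, 5, 7, 11] → sum 25
[2, 5, 7, 11, 9] → sum 34
[5, 7, 11, 9, 7] → sum 39
[7, 11, 9, 7, 6] → sum 40
[11, 9, 7, 6, 15] → sum 48
[9, 7, 6, 15, 17] → sum 54  ≥ 54 ✓
[7, 6, 15, 17, 18] → sum 63  ≥ 54 ✓
[6, 15, 17, 18, 10] → sum 66  ≥ 54 ✓
[15, 17, 18, 10, 5] → sum 65  ≥ 54 ✓
9 windows satisfy the condition.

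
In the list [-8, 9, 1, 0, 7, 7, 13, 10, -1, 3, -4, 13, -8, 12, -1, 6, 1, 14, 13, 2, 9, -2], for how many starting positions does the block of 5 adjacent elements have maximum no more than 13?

13

(-8, 9, 1, 0, 7) → max 9  ≤ 13 ✓
(9, 1, 0, 7, 7) → max 9  ≤ 13 ✓
(1, 0, 7, 7, 13) → max 13  ≤ 13 ✓
(0, 7, 7, 13, 10) → max 13  ≤ 13 ✓
(7, 7, 13, 10, -1) → max 13  ≤ 13 ✓
(7, 13, 10, -1, 3) → max 13  ≤ 13 ✓
(13, 10, -1, 3, -4) → max 13  ≤ 13 ✓
(10, -1, 3, -4, 13) → max 13  ≤ 13 ✓
(-1, 3, -4, 13, -8) → max 13  ≤ 13 ✓
(3, -4, 13, -8, 12) → max 13  ≤ 13 ✓
(-4, 13, -8, 12, -1) → max 13  ≤ 13 ✓
(13, -8, 12, -1, 6) → max 13  ≤ 13 ✓
(-8, 12, -1, 6, 1) → max 12  ≤ 13 ✓
(12, -1, 6, 1, 14) → max 14
(-1, 6, 1, 14, 13) → max 14
(6, 1, 14, 13, 2) → max 14
(1, 14, 13, 2, 9) → max 14
(14, 13, 2, 9, -2) → max 14
13 windows satisfy the condition.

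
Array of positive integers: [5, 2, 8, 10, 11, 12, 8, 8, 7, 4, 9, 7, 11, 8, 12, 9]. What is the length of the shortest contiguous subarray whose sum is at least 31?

add 5: running sum 5 < 31
add 2: running sum 7 < 31
add 8: running sum 15 < 31
add 10: running sum 25 < 31
end 4: [2, 8, 10, 11] sum 31, len 4
end 5: [10, 11, 12] sum 33, len 3
end 6: [11, 12, 8] sum 31, len 3
end 7: [11, 12, 8, 8] sum 39, len 4
end 8: [12, 8, 8, 7] sum 35, len 4
end 9: [12, 8, 8, 7, 4] sum 39, len 5
end 10: [8, 8, 7, 4, 9] sum 36, len 5
end 11: [8, 7, 4, 9, 7] sum 35, len 5
end 12: [4, 9, 7, 11] sum 31, len 4
end 13: [9, 7, 11, 8] sum 35, len 4
end 14: [11, 8, 12] sum 31, len 3
end 15: [11, 8, 12, 9] sum 40, len 4
Shortest qualifying length: 3.

3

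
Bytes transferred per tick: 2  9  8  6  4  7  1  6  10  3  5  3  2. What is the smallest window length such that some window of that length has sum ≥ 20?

add 2: running sum 2 < 20
add 9: running sum 11 < 20
add 8: running sum 19 < 20
add 6: shortest ending here [9, 8, 6] sum 23, len 3
add 4: shortest ending here [9, 8, 6, 4] sum 27, len 4
add 7: shortest ending here [8, 6, 4, 7] sum 25, len 4
add 1: shortest ending here [8, 6, 4, 7, 1] sum 26, len 5
add 6: shortest ending here [6, 4, 7, 1, 6] sum 24, len 5
add 10: shortest ending here [7, 1, 6, 10] sum 24, len 4
add 3: shortest ending here [1, 6, 10, 3] sum 20, len 4
add 5: shortest ending here [6, 10, 3, 5] sum 24, len 4
add 3: shortest ending here [10, 3, 5, 3] sum 21, len 4
add 2: shortest ending here [10, 3, 5, 3, 2] sum 23, len 5
Shortest qualifying length: 3.

3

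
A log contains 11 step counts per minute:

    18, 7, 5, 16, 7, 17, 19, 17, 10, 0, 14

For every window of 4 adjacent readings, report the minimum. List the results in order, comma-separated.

5, 5, 5, 7, 7, 10, 0, 0

18 7 5 16 → min 5
7 5 16 7 → min 5
5 16 7 17 → min 5
16 7 17 19 → min 7
7 17 19 17 → min 7
17 19 17 10 → min 10
19 17 10 0 → min 0
17 10 0 14 → min 0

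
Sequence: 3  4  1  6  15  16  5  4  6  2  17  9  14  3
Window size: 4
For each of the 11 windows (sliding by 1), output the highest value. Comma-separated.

[3, 4, 1, 6] → max 6
[4, 1, 6, 15] → max 15
[1, 6, 15, 16] → max 16
[6, 15, 16, 5] → max 16
[15, 16, 5, 4] → max 16
[16, 5, 4, 6] → max 16
[5, 4, 6, 2] → max 6
[4, 6, 2, 17] → max 17
[6, 2, 17, 9] → max 17
[2, 17, 9, 14] → max 17
[17, 9, 14, 3] → max 17

6, 15, 16, 16, 16, 16, 6, 17, 17, 17, 17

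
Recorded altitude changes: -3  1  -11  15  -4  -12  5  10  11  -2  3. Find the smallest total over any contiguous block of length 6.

[-3, 1, -11, 15, -4, -12] → sum -14
[1, -11, 15, -4, -12, 5] → sum -6
[-11, 15, -4, -12, 5, 10] → sum 3
[15, -4, -12, 5, 10, 11] → sum 25
[-4, -12, 5, 10, 11, -2] → sum 8
[-12, 5, 10, 11, -2, 3] → sum 15
Smallest of these is -14.

-14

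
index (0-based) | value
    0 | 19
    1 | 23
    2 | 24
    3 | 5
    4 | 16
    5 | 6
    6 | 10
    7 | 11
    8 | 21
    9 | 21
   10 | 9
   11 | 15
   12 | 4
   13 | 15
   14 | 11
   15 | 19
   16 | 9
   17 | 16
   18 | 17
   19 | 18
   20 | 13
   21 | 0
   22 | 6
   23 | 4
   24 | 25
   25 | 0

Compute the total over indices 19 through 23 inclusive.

41

Elements at indices 19..23: 18, 13, 0, 6, 4
sum(18, 13, 0, 6, 4) = 41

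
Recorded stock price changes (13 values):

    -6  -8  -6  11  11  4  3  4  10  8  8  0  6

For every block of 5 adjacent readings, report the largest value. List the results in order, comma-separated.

Sliding a size-5 window across the 13 values:
(-6, -8, -6, 11, 11) → max 11
(-8, -6, 11, 11, 4) → max 11
(-6, 11, 11, 4, 3) → max 11
(11, 11, 4, 3, 4) → max 11
(11, 4, 3, 4, 10) → max 11
(4, 3, 4, 10, 8) → max 10
(3, 4, 10, 8, 8) → max 10
(4, 10, 8, 8, 0) → max 10
(10, 8, 8, 0, 6) → max 10

11, 11, 11, 11, 11, 10, 10, 10, 10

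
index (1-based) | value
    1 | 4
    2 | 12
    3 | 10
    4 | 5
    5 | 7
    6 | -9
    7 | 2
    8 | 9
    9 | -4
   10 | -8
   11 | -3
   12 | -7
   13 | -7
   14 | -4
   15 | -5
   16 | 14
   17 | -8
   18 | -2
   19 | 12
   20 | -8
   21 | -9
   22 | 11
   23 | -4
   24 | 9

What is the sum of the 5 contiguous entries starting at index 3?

15

Elements at indices 3..7: 10, 5, 7, -9, 2
sum(10, 5, 7, -9, 2) = 15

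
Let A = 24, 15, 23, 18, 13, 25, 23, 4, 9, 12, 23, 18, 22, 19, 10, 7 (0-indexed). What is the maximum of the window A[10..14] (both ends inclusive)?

Elements at indices 10..14: 23, 18, 22, 19, 10
max(23, 18, 22, 19, 10) = 23

23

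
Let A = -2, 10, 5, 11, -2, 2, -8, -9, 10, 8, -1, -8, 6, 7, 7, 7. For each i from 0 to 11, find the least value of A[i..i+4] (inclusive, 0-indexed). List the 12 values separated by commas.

Sliding a size-5 window across the 16 values:
[-2, 10, 5, 11, -2] → min -2
[10, 5, 11, -2, 2] → min -2
[5, 11, -2, 2, -8] → min -8
[11, -2, 2, -8, -9] → min -9
[-2, 2, -8, -9, 10] → min -9
[2, -8, -9, 10, 8] → min -9
[-8, -9, 10, 8, -1] → min -9
[-9, 10, 8, -1, -8] → min -9
[10, 8, -1, -8, 6] → min -8
[8, -1, -8, 6, 7] → min -8
[-1, -8, 6, 7, 7] → min -8
[-8, 6, 7, 7, 7] → min -8

-2, -2, -8, -9, -9, -9, -9, -9, -8, -8, -8, -8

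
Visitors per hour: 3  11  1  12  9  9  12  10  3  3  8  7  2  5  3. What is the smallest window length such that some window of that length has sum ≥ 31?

Extend right; whenever the sum reaches 31, record the length and shrink from the left:
add 3: running sum 3 < 31
add 11: running sum 14 < 31
add 1: running sum 15 < 31
add 12: running sum 27 < 31
add 9: shortest ending here [11, 1, 12, 9] sum 33, len 4
add 9: shortest ending here [1, 12, 9, 9] sum 31, len 4
add 12: shortest ending here [12, 9, 9, 12] sum 42, len 4
add 10: shortest ending here [9, 12, 10] sum 31, len 3
add 3: shortest ending here [9, 12, 10, 3] sum 34, len 4
add 3: shortest ending here [9, 12, 10, 3, 3] sum 37, len 5
add 8: shortest ending here [12, 10, 3, 3, 8] sum 36, len 5
add 7: shortest ending here [10, 3, 3, 8, 7] sum 31, len 5
add 2: shortest ending here [10, 3, 3, 8, 7, 2] sum 33, len 6
add 5: shortest ending here [10, 3, 3, 8, 7, 2, 5] sum 38, len 7
add 3: shortest ending here [3, 3, 8, 7, 2, 5, 3] sum 31, len 7
Shortest qualifying length: 3.

3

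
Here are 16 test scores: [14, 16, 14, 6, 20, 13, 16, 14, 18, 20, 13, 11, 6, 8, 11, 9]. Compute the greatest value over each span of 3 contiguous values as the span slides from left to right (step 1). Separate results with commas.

16, 16, 20, 20, 20, 16, 18, 20, 20, 20, 13, 11, 11, 11

Sliding a size-3 window across the 16 values:
(14, 16, 14) → max 16
(16, 14, 6) → max 16
(14, 6, 20) → max 20
(6, 20, 13) → max 20
(20, 13, 16) → max 20
(13, 16, 14) → max 16
(16, 14, 18) → max 18
(14, 18, 20) → max 20
(18, 20, 13) → max 20
(20, 13, 11) → max 20
(13, 11, 6) → max 13
(11, 6, 8) → max 11
(6, 8, 11) → max 11
(8, 11, 9) → max 11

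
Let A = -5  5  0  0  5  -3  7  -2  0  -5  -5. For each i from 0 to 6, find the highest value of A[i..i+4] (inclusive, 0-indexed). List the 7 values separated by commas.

(-5, 5, 0, 0, 5) → max 5
(5, 0, 0, 5, -3) → max 5
(0, 0, 5, -3, 7) → max 7
(0, 5, -3, 7, -2) → max 7
(5, -3, 7, -2, 0) → max 7
(-3, 7, -2, 0, -5) → max 7
(7, -2, 0, -5, -5) → max 7

5, 5, 7, 7, 7, 7, 7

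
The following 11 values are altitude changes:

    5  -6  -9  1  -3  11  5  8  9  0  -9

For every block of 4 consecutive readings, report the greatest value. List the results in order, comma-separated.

5, 1, 11, 11, 11, 11, 9, 9

[5, -6, -9, 1] → max 5
[-6, -9, 1, -3] → max 1
[-9, 1, -3, 11] → max 11
[1, -3, 11, 5] → max 11
[-3, 11, 5, 8] → max 11
[11, 5, 8, 9] → max 11
[5, 8, 9, 0] → max 9
[8, 9, 0, -9] → max 9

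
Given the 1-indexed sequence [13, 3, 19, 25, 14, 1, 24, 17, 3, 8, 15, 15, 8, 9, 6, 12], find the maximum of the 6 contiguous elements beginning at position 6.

24

Elements at indices 6..11: 1, 24, 17, 3, 8, 15
max(1, 24, 17, 3, 8, 15) = 24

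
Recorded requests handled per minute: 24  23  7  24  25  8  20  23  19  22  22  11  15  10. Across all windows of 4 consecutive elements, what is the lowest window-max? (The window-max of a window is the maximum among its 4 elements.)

(24, 23, 7, 24) → max 24
(23, 7, 24, 25) → max 25
(7, 24, 25, 8) → max 25
(24, 25, 8, 20) → max 25
(25, 8, 20, 23) → max 25
(8, 20, 23, 19) → max 23
(20, 23, 19, 22) → max 23
(23, 19, 22, 22) → max 23
(19, 22, 22, 11) → max 22
(22, 22, 11, 15) → max 22
(22, 11, 15, 10) → max 22
Lowest of these is 22.

22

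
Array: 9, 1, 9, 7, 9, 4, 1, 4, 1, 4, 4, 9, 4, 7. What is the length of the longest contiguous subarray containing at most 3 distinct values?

9

[9] 1 distinct, len 1
[9, 1] 2 distinct, len 2
[9, 1, 9] 2 distinct, len 3
[9, 1, 9, 7] 3 distinct, len 4
[9, 1, 9, 7, 9] 3 distinct, len 5
[9, 7, 9, 4] 3 distinct, len 4
[9, 4, 1] 3 distinct, len 3
[9, 4, 1, 4] 3 distinct, len 4
[9, 4, 1, 4, 1] 3 distinct, len 5
[9, 4, 1, 4, 1, 4] 3 distinct, len 6
[9, 4, 1, 4, 1, 4, 4] 3 distinct, len 7
[9, 4, 1, 4, 1, 4, 4, 9] 3 distinct, len 8
[9, 4, 1, 4, 1, 4, 4, 9, 4] 3 distinct, len 9
[4, 4, 9, 4, 7] 3 distinct, len 5
Longest length with ≤3 distinct: 9.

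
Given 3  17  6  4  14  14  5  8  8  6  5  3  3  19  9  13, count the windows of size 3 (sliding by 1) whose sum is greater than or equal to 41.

1

[3, 17, 6] → sum 26
[17, 6, 4] → sum 27
[6, 4, 14] → sum 24
[4, 14, 14] → sum 32
[14, 14, 5] → sum 33
[14, 5, 8] → sum 27
[5, 8, 8] → sum 21
[8, 8, 6] → sum 22
[8, 6, 5] → sum 19
[6, 5, 3] → sum 14
[5, 3, 3] → sum 11
[3, 3, 19] → sum 25
[3, 19, 9] → sum 31
[19, 9, 13] → sum 41  ≥ 41 ✓
1 window satisfy the condition.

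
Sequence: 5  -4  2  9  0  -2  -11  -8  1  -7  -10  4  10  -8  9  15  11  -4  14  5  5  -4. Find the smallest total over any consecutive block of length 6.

-37

Window sums for each of the 17 positions:
5 -4 2 9 0 -2 → sum 10
-4 2 9 0 -2 -11 → sum -6
2 9 0 -2 -11 -8 → sum -10
9 0 -2 -11 -8 1 → sum -11
0 -2 -11 -8 1 -7 → sum -27
-2 -11 -8 1 -7 -10 → sum -37
-11 -8 1 -7 -10 4 → sum -31
-8 1 -7 -10 4 10 → sum -10
1 -7 -10 4 10 -8 → sum -10
-7 -10 4 10 -8 9 → sum -2
-10 4 10 -8 9 15 → sum 20
4 10 -8 9 15 11 → sum 41
10 -8 9 15 11 -4 → sum 33
-8 9 15 11 -4 14 → sum 37
9 15 11 -4 14 5 → sum 50
15 11 -4 14 5 5 → sum 46
11 -4 14 5 5 -4 → sum 27
Smallest of these is -37.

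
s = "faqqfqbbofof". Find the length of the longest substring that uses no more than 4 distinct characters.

add f: window [f] (1 distinct), len 1
add a: window [f, a] (2 distinct), len 2
add q: window [f, a, q] (3 distinct), len 3
add q: window [f, a, q, q] (3 distinct), len 4
add f: window [f, a, q, q, f] (3 distinct), len 5
add q: window [f, a, q, q, f, q] (3 distinct), len 6
add b: window [f, a, q, q, f, q, b] (4 distinct), len 7
add b: window [f, a, q, q, f, q, b, b] (4 distinct), len 8
add o: window [q, q, f, q, b, b, o] (4 distinct), len 7
add f: window [q, q, f, q, b, b, o, f] (4 distinct), len 8
add o: window [q, q, f, q, b, b, o, f, o] (4 distinct), len 9
add f: window [q, q, f, q, b, b, o, f, o, f] (4 distinct), len 10
Longest length with ≤4 distinct: 10.

10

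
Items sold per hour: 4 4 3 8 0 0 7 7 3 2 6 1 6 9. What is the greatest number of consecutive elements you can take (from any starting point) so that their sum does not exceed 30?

[4] sum 4 len 1
[4, 4] sum 8 len 2
[4, 4, 3] sum 11 len 3
[4, 4, 3, 8] sum 19 len 4
[4, 4, 3, 8, 0] sum 19 len 5
[4, 4, 3, 8, 0, 0] sum 19 len 6
[4, 4, 3, 8, 0, 0, 7] sum 26 len 7
[4, 3, 8, 0, 0, 7, 7] sum 29 len 7
[3, 8, 0, 0, 7, 7, 3] sum 28 len 7
[3, 8, 0, 0, 7, 7, 3, 2] sum 30 len 8
[0, 0, 7, 7, 3, 2, 6] sum 25 len 7
[0, 0, 7, 7, 3, 2, 6, 1] sum 26 len 8
[7, 3, 2, 6, 1, 6] sum 25 len 6
[3, 2, 6, 1, 6, 9] sum 27 len 6
Longest length seen: 8.

8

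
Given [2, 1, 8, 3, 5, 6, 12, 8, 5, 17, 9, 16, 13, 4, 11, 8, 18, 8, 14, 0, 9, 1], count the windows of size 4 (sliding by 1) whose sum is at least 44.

2 1 8 3 → sum 14
1 8 3 5 → sum 17
8 3 5 6 → sum 22
3 5 6 12 → sum 26
5 6 12 8 → sum 31
6 12 8 5 → sum 31
12 8 5 17 → sum 42
8 5 17 9 → sum 39
5 17 9 16 → sum 47  ≥ 44 ✓
17 9 16 13 → sum 55  ≥ 44 ✓
9 16 13 4 → sum 42
16 13 4 11 → sum 44  ≥ 44 ✓
13 4 11 8 → sum 36
4 11 8 18 → sum 41
11 8 18 8 → sum 45  ≥ 44 ✓
8 18 8 14 → sum 48  ≥ 44 ✓
18 8 14 0 → sum 40
8 14 0 9 → sum 31
14 0 9 1 → sum 24
5 windows satisfy the condition.

5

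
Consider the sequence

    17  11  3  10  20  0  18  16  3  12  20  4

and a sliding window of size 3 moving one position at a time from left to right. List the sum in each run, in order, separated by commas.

31, 24, 33, 30, 38, 34, 37, 31, 35, 36

17 11 3 → sum 31
11 3 10 → sum 24
3 10 20 → sum 33
10 20 0 → sum 30
20 0 18 → sum 38
0 18 16 → sum 34
18 16 3 → sum 37
16 3 12 → sum 31
3 12 20 → sum 35
12 20 4 → sum 36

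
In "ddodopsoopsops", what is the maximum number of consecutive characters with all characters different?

add d: [d] len 1
add d (repeat d, move left end past it): [d] len 1
add o: [d, o] len 2
add d (repeat d, move left end past it): [o, d] len 2
add o (repeat o, move left end past it): [d, o] len 2
add p: [d, o, p] len 3
add s: [d, o, p, s] len 4
add o (repeat o, move left end past it): [p, s, o] len 3
add o (repeat o, move left end past it): [o] len 1
add p: [o, p] len 2
add s: [o, p, s] len 3
add o (repeat o, move left end past it): [p, s, o] len 3
add p (repeat p, move left end past it): [s, o, p] len 3
add s (repeat s, move left end past it): [o, p, s] len 3
Longest all-distinct length: 4.

4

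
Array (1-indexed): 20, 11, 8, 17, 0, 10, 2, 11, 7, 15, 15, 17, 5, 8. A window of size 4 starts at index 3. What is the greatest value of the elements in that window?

Elements at indices 3..6: 8, 17, 0, 10
max(8, 17, 0, 10) = 17

17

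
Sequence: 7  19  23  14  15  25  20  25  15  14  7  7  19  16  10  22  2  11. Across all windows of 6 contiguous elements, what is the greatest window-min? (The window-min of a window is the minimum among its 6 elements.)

14

7 19 23 14 15 25 → min 7
19 23 14 15 25 20 → min 14
23 14 15 25 20 25 → min 14
14 15 25 20 25 15 → min 14
15 25 20 25 15 14 → min 14
25 20 25 15 14 7 → min 7
20 25 15 14 7 7 → min 7
25 15 14 7 7 19 → min 7
15 14 7 7 19 16 → min 7
14 7 7 19 16 10 → min 7
7 7 19 16 10 22 → min 7
7 19 16 10 22 2 → min 2
19 16 10 22 2 11 → min 2
Greatest of these is 14.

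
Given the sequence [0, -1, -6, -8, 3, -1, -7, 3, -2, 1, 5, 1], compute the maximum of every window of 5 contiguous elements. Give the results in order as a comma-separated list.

[0, -1, -6, -8, 3] → max 3
[-1, -6, -8, 3, -1] → max 3
[-6, -8, 3, -1, -7] → max 3
[-8, 3, -1, -7, 3] → max 3
[3, -1, -7, 3, -2] → max 3
[-1, -7, 3, -2, 1] → max 3
[-7, 3, -2, 1, 5] → max 5
[3, -2, 1, 5, 1] → max 5

3, 3, 3, 3, 3, 3, 5, 5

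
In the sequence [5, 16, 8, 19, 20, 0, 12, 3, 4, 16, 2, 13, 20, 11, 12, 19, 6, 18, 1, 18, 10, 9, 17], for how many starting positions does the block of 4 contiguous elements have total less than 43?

5 16 8 19 → sum 48
16 8 19 20 → sum 63
8 19 20 0 → sum 47
19 20 0 12 → sum 51
20 0 12 3 → sum 35  < 43 ✓
0 12 3 4 → sum 19  < 43 ✓
12 3 4 16 → sum 35  < 43 ✓
3 4 16 2 → sum 25  < 43 ✓
4 16 2 13 → sum 35  < 43 ✓
16 2 13 20 → sum 51
2 13 20 11 → sum 46
13 20 11 12 → sum 56
20 11 12 19 → sum 62
11 12 19 6 → sum 48
12 19 6 18 → sum 55
19 6 18 1 → sum 44
6 18 1 18 → sum 43
18 1 18 10 → sum 47
1 18 10 9 → sum 38  < 43 ✓
18 10 9 17 → sum 54
6 windows satisfy the condition.

6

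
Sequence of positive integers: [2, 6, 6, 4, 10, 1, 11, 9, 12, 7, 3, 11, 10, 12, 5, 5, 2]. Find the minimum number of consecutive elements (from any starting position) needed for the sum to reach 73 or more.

8

add 2: running sum 2 < 73
add 6: running sum 8 < 73
add 6: running sum 14 < 73
add 4: running sum 18 < 73
add 10: running sum 28 < 73
add 1: running sum 29 < 73
add 11: running sum 40 < 73
add 9: running sum 49 < 73
add 12: running sum 61 < 73
add 7: running sum 68 < 73
add 3: running sum 71 < 73
add 11: shortest ending here [6, 4, 10, 1, 11, 9, 12, 7, 3, 11] sum 74, len 10
add 10: shortest ending here [10, 1, 11, 9, 12, 7, 3, 11, 10] sum 74, len 9
add 12: shortest ending here [11, 9, 12, 7, 3, 11, 10, 12] sum 75, len 8
add 5: shortest ending here [11, 9, 12, 7, 3, 11, 10, 12, 5] sum 80, len 9
add 5: shortest ending here [9, 12, 7, 3, 11, 10, 12, 5, 5] sum 74, len 9
add 2: shortest ending here [9, 12, 7, 3, 11, 10, 12, 5, 5, 2] sum 76, len 10
Shortest qualifying length: 8.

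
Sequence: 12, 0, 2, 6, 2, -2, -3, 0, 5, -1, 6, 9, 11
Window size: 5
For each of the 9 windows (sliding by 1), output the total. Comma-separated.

(12, 0, 2, 6, 2) → sum 22
(0, 2, 6, 2, -2) → sum 8
(2, 6, 2, -2, -3) → sum 5
(6, 2, -2, -3, 0) → sum 3
(2, -2, -3, 0, 5) → sum 2
(-2, -3, 0, 5, -1) → sum -1
(-3, 0, 5, -1, 6) → sum 7
(0, 5, -1, 6, 9) → sum 19
(5, -1, 6, 9, 11) → sum 30

22, 8, 5, 3, 2, -1, 7, 19, 30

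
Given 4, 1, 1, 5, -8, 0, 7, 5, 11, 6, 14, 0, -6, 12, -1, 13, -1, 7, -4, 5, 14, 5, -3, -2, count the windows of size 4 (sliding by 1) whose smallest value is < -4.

8

[4, 1, 1, 5] → min 1
[1, 1, 5, -8] → min -8  < -4 ✓
[1, 5, -8, 0] → min -8  < -4 ✓
[5, -8, 0, 7] → min -8  < -4 ✓
[-8, 0, 7, 5] → min -8  < -4 ✓
[0, 7, 5, 11] → min 0
[7, 5, 11, 6] → min 5
[5, 11, 6, 14] → min 5
[11, 6, 14, 0] → min 0
[6, 14, 0, -6] → min -6  < -4 ✓
[14, 0, -6, 12] → min -6  < -4 ✓
[0, -6, 12, -1] → min -6  < -4 ✓
[-6, 12, -1, 13] → min -6  < -4 ✓
[12, -1, 13, -1] → min -1
[-1, 13, -1, 7] → min -1
[13, -1, 7, -4] → min -4
[-1, 7, -4, 5] → min -4
[7, -4, 5, 14] → min -4
[-4, 5, 14, 5] → min -4
[5, 14, 5, -3] → min -3
[14, 5, -3, -2] → min -3
8 windows satisfy the condition.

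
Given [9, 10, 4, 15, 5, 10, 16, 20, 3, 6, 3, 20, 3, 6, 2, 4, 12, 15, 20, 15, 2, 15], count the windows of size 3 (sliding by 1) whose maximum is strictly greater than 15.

[9, 10, 4] → max 10
[10, 4, 15] → max 15
[4, 15, 5] → max 15
[15, 5, 10] → max 15
[5, 10, 16] → max 16  > 15 ✓
[10, 16, 20] → max 20  > 15 ✓
[16, 20, 3] → max 20  > 15 ✓
[20, 3, 6] → max 20  > 15 ✓
[3, 6, 3] → max 6
[6, 3, 20] → max 20  > 15 ✓
[3, 20, 3] → max 20  > 15 ✓
[20, 3, 6] → max 20  > 15 ✓
[3, 6, 2] → max 6
[6, 2, 4] → max 6
[2, 4, 12] → max 12
[4, 12, 15] → max 15
[12, 15, 20] → max 20  > 15 ✓
[15, 20, 15] → max 20  > 15 ✓
[20, 15, 2] → max 20  > 15 ✓
[15, 2, 15] → max 15
10 windows satisfy the condition.

10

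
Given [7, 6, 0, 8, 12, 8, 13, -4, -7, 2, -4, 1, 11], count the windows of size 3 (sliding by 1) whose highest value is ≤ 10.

5

7 6 0 → max 7  ≤ 10 ✓
6 0 8 → max 8  ≤ 10 ✓
0 8 12 → max 12
8 12 8 → max 12
12 8 13 → max 13
8 13 -4 → max 13
13 -4 -7 → max 13
-4 -7 2 → max 2  ≤ 10 ✓
-7 2 -4 → max 2  ≤ 10 ✓
2 -4 1 → max 2  ≤ 10 ✓
-4 1 11 → max 11
5 windows satisfy the condition.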